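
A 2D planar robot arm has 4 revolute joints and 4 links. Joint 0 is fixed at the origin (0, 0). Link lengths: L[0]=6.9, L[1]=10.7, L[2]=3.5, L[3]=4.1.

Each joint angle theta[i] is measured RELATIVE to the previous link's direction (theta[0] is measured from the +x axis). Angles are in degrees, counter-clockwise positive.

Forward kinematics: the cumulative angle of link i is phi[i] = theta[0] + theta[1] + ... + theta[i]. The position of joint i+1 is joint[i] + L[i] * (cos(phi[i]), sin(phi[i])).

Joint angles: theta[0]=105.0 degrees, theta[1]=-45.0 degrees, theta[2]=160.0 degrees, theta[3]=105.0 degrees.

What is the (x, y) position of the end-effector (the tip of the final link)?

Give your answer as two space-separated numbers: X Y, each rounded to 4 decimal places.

Answer: 4.2415 11.3299

Derivation:
joint[0] = (0.0000, 0.0000)  (base)
link 0: phi[0] = 105 = 105 deg
  cos(105 deg) = -0.2588, sin(105 deg) = 0.9659
  joint[1] = (0.0000, 0.0000) + 6.9 * (-0.2588, 0.9659) = (0.0000 + -1.7859, 0.0000 + 6.6649) = (-1.7859, 6.6649)
link 1: phi[1] = 105 + -45 = 60 deg
  cos(60 deg) = 0.5000, sin(60 deg) = 0.8660
  joint[2] = (-1.7859, 6.6649) + 10.7 * (0.5000, 0.8660) = (-1.7859 + 5.3500, 6.6649 + 9.2665) = (3.5641, 15.9314)
link 2: phi[2] = 105 + -45 + 160 = 220 deg
  cos(220 deg) = -0.7660, sin(220 deg) = -0.6428
  joint[3] = (3.5641, 15.9314) + 3.5 * (-0.7660, -0.6428) = (3.5641 + -2.6812, 15.9314 + -2.2498) = (0.8830, 13.6816)
link 3: phi[3] = 105 + -45 + 160 + 105 = 325 deg
  cos(325 deg) = 0.8192, sin(325 deg) = -0.5736
  joint[4] = (0.8830, 13.6816) + 4.1 * (0.8192, -0.5736) = (0.8830 + 3.3585, 13.6816 + -2.3517) = (4.2415, 11.3299)
End effector: (4.2415, 11.3299)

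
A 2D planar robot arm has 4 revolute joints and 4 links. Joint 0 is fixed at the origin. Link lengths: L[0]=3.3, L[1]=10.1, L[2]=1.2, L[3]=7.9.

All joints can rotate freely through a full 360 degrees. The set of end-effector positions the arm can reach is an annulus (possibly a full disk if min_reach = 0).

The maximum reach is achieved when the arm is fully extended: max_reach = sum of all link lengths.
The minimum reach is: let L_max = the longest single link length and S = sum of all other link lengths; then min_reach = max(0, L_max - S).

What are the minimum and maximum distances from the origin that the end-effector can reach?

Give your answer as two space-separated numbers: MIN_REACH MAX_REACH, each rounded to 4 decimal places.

Answer: 0.0000 22.5000

Derivation:
Link lengths: [3.3, 10.1, 1.2, 7.9]
max_reach = 3.3 + 10.1 + 1.2 + 7.9 = 22.5
L_max = max([3.3, 10.1, 1.2, 7.9]) = 10.1
S (sum of others) = 22.5 - 10.1 = 12.4
min_reach = max(0, 10.1 - 12.4) = max(0, -2.3) = 0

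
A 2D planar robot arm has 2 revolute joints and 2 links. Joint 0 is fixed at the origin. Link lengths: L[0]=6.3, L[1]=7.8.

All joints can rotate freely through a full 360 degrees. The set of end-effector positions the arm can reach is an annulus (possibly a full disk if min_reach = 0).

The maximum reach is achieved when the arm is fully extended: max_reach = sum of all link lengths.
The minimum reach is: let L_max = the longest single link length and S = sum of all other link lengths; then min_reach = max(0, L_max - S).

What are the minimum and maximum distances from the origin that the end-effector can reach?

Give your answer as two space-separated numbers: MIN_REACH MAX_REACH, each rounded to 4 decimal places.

Answer: 1.5000 14.1000

Derivation:
Link lengths: [6.3, 7.8]
max_reach = 6.3 + 7.8 = 14.1
L_max = max([6.3, 7.8]) = 7.8
S (sum of others) = 14.1 - 7.8 = 6.3
min_reach = max(0, 7.8 - 6.3) = max(0, 1.5) = 1.5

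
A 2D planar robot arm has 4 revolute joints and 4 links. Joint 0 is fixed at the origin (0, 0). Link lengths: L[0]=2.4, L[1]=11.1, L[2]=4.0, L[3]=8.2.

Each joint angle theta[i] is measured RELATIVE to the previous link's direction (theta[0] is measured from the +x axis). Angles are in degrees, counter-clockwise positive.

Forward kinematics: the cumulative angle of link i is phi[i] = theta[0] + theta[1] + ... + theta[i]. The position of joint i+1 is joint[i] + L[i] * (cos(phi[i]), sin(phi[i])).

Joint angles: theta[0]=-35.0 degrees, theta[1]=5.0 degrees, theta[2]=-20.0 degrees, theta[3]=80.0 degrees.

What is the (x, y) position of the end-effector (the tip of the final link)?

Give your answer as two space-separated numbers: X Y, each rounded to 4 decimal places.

Answer: 21.2514 -5.8908

Derivation:
joint[0] = (0.0000, 0.0000)  (base)
link 0: phi[0] = -35 = -35 deg
  cos(-35 deg) = 0.8192, sin(-35 deg) = -0.5736
  joint[1] = (0.0000, 0.0000) + 2.4 * (0.8192, -0.5736) = (0.0000 + 1.9660, 0.0000 + -1.3766) = (1.9660, -1.3766)
link 1: phi[1] = -35 + 5 = -30 deg
  cos(-30 deg) = 0.8660, sin(-30 deg) = -0.5000
  joint[2] = (1.9660, -1.3766) + 11.1 * (0.8660, -0.5000) = (1.9660 + 9.6129, -1.3766 + -5.5500) = (11.5788, -6.9266)
link 2: phi[2] = -35 + 5 + -20 = -50 deg
  cos(-50 deg) = 0.6428, sin(-50 deg) = -0.7660
  joint[3] = (11.5788, -6.9266) + 4 * (0.6428, -0.7660) = (11.5788 + 2.5712, -6.9266 + -3.0642) = (14.1500, -9.9908)
link 3: phi[3] = -35 + 5 + -20 + 80 = 30 deg
  cos(30 deg) = 0.8660, sin(30 deg) = 0.5000
  joint[4] = (14.1500, -9.9908) + 8.2 * (0.8660, 0.5000) = (14.1500 + 7.1014, -9.9908 + 4.1000) = (21.2514, -5.8908)
End effector: (21.2514, -5.8908)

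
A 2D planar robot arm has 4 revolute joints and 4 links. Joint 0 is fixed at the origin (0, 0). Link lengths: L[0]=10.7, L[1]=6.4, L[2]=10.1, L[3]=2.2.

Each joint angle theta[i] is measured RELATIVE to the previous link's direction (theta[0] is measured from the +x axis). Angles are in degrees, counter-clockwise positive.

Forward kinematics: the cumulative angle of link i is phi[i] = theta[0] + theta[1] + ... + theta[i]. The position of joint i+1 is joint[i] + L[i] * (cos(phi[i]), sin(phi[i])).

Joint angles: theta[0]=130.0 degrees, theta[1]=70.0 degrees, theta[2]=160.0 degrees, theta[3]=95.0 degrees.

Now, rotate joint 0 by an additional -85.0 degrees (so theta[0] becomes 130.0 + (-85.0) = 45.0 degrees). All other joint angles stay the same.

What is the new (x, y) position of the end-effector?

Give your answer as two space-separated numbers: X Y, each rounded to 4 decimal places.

joint[0] = (0.0000, 0.0000)  (base)
link 0: phi[0] = 45 = 45 deg
  cos(45 deg) = 0.7071, sin(45 deg) = 0.7071
  joint[1] = (0.0000, 0.0000) + 10.7 * (0.7071, 0.7071) = (0.0000 + 7.5660, 0.0000 + 7.5660) = (7.5660, 7.5660)
link 1: phi[1] = 45 + 70 = 115 deg
  cos(115 deg) = -0.4226, sin(115 deg) = 0.9063
  joint[2] = (7.5660, 7.5660) + 6.4 * (-0.4226, 0.9063) = (7.5660 + -2.7048, 7.5660 + 5.8004) = (4.8613, 13.3664)
link 2: phi[2] = 45 + 70 + 160 = 275 deg
  cos(275 deg) = 0.0872, sin(275 deg) = -0.9962
  joint[3] = (4.8613, 13.3664) + 10.1 * (0.0872, -0.9962) = (4.8613 + 0.8803, 13.3664 + -10.0616) = (5.7416, 3.3048)
link 3: phi[3] = 45 + 70 + 160 + 95 = 370 deg
  cos(370 deg) = 0.9848, sin(370 deg) = 0.1736
  joint[4] = (5.7416, 3.3048) + 2.2 * (0.9848, 0.1736) = (5.7416 + 2.1666, 3.3048 + 0.3820) = (7.9081, 3.6869)
End effector: (7.9081, 3.6869)

Answer: 7.9081 3.6869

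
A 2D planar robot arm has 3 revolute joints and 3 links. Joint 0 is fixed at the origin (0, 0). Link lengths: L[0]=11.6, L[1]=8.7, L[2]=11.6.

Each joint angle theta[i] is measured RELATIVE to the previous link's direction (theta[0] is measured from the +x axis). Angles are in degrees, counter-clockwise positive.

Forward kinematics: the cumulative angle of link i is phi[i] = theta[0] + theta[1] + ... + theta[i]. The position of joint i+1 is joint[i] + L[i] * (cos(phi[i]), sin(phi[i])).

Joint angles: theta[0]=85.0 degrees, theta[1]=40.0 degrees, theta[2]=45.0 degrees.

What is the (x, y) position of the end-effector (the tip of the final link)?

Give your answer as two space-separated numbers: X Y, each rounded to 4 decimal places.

joint[0] = (0.0000, 0.0000)  (base)
link 0: phi[0] = 85 = 85 deg
  cos(85 deg) = 0.0872, sin(85 deg) = 0.9962
  joint[1] = (0.0000, 0.0000) + 11.6 * (0.0872, 0.9962) = (0.0000 + 1.0110, 0.0000 + 11.5559) = (1.0110, 11.5559)
link 1: phi[1] = 85 + 40 = 125 deg
  cos(125 deg) = -0.5736, sin(125 deg) = 0.8192
  joint[2] = (1.0110, 11.5559) + 8.7 * (-0.5736, 0.8192) = (1.0110 + -4.9901, 11.5559 + 7.1266) = (-3.9791, 18.6825)
link 2: phi[2] = 85 + 40 + 45 = 170 deg
  cos(170 deg) = -0.9848, sin(170 deg) = 0.1736
  joint[3] = (-3.9791, 18.6825) + 11.6 * (-0.9848, 0.1736) = (-3.9791 + -11.4238, 18.6825 + 2.0143) = (-15.4029, 20.6968)
End effector: (-15.4029, 20.6968)

Answer: -15.4029 20.6968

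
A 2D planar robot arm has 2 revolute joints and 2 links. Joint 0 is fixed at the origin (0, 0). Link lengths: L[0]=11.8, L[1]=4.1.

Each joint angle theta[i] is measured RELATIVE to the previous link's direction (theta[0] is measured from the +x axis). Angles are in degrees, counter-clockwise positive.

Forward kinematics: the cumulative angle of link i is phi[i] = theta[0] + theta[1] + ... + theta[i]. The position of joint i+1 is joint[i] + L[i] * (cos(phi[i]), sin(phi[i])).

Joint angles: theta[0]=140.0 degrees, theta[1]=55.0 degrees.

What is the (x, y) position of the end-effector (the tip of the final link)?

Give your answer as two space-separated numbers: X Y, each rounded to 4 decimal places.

joint[0] = (0.0000, 0.0000)  (base)
link 0: phi[0] = 140 = 140 deg
  cos(140 deg) = -0.7660, sin(140 deg) = 0.6428
  joint[1] = (0.0000, 0.0000) + 11.8 * (-0.7660, 0.6428) = (0.0000 + -9.0393, 0.0000 + 7.5849) = (-9.0393, 7.5849)
link 1: phi[1] = 140 + 55 = 195 deg
  cos(195 deg) = -0.9659, sin(195 deg) = -0.2588
  joint[2] = (-9.0393, 7.5849) + 4.1 * (-0.9659, -0.2588) = (-9.0393 + -3.9603, 7.5849 + -1.0612) = (-12.9996, 6.5237)
End effector: (-12.9996, 6.5237)

Answer: -12.9996 6.5237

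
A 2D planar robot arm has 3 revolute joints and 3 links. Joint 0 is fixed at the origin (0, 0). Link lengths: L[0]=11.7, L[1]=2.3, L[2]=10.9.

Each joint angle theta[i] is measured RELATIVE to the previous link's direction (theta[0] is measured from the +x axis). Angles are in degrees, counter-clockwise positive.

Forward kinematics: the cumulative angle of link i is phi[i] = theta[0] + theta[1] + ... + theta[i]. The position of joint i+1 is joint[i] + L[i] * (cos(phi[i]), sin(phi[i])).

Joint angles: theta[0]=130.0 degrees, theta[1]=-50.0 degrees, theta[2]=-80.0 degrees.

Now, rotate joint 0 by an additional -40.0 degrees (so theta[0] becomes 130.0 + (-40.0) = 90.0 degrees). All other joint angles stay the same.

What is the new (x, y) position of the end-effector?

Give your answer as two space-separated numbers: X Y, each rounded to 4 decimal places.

joint[0] = (0.0000, 0.0000)  (base)
link 0: phi[0] = 90 = 90 deg
  cos(90 deg) = 0.0000, sin(90 deg) = 1.0000
  joint[1] = (0.0000, 0.0000) + 11.7 * (0.0000, 1.0000) = (0.0000 + 0.0000, 0.0000 + 11.7000) = (0.0000, 11.7000)
link 1: phi[1] = 90 + -50 = 40 deg
  cos(40 deg) = 0.7660, sin(40 deg) = 0.6428
  joint[2] = (0.0000, 11.7000) + 2.3 * (0.7660, 0.6428) = (0.0000 + 1.7619, 11.7000 + 1.4784) = (1.7619, 13.1784)
link 2: phi[2] = 90 + -50 + -80 = -40 deg
  cos(-40 deg) = 0.7660, sin(-40 deg) = -0.6428
  joint[3] = (1.7619, 13.1784) + 10.9 * (0.7660, -0.6428) = (1.7619 + 8.3499, 13.1784 + -7.0064) = (10.1118, 6.1720)
End effector: (10.1118, 6.1720)

Answer: 10.1118 6.1720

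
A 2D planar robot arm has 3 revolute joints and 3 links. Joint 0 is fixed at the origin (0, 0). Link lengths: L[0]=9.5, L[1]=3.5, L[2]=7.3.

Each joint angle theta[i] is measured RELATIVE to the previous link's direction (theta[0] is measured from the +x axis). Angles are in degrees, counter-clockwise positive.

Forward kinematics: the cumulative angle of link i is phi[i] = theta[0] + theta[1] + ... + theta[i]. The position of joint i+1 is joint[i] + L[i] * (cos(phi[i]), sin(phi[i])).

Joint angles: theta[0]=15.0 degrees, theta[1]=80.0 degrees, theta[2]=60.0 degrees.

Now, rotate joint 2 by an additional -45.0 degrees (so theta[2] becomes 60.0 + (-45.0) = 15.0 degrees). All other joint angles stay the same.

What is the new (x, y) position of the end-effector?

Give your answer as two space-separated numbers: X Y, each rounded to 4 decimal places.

Answer: 6.3745 12.8052

Derivation:
joint[0] = (0.0000, 0.0000)  (base)
link 0: phi[0] = 15 = 15 deg
  cos(15 deg) = 0.9659, sin(15 deg) = 0.2588
  joint[1] = (0.0000, 0.0000) + 9.5 * (0.9659, 0.2588) = (0.0000 + 9.1763, 0.0000 + 2.4588) = (9.1763, 2.4588)
link 1: phi[1] = 15 + 80 = 95 deg
  cos(95 deg) = -0.0872, sin(95 deg) = 0.9962
  joint[2] = (9.1763, 2.4588) + 3.5 * (-0.0872, 0.9962) = (9.1763 + -0.3050, 2.4588 + 3.4867) = (8.8713, 5.9455)
link 2: phi[2] = 15 + 80 + 15 = 110 deg
  cos(110 deg) = -0.3420, sin(110 deg) = 0.9397
  joint[3] = (8.8713, 5.9455) + 7.3 * (-0.3420, 0.9397) = (8.8713 + -2.4967, 5.9455 + 6.8598) = (6.3745, 12.8052)
End effector: (6.3745, 12.8052)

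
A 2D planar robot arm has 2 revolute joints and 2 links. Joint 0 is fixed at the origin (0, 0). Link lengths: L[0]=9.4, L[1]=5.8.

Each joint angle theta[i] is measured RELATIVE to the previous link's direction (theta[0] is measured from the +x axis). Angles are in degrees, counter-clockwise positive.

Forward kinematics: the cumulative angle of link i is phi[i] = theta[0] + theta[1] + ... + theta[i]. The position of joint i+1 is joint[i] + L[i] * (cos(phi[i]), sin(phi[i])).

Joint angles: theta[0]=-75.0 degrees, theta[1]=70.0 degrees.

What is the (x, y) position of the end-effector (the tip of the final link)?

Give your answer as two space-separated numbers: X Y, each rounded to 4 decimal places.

Answer: 8.2108 -9.5852

Derivation:
joint[0] = (0.0000, 0.0000)  (base)
link 0: phi[0] = -75 = -75 deg
  cos(-75 deg) = 0.2588, sin(-75 deg) = -0.9659
  joint[1] = (0.0000, 0.0000) + 9.4 * (0.2588, -0.9659) = (0.0000 + 2.4329, 0.0000 + -9.0797) = (2.4329, -9.0797)
link 1: phi[1] = -75 + 70 = -5 deg
  cos(-5 deg) = 0.9962, sin(-5 deg) = -0.0872
  joint[2] = (2.4329, -9.0797) + 5.8 * (0.9962, -0.0872) = (2.4329 + 5.7779, -9.0797 + -0.5055) = (8.2108, -9.5852)
End effector: (8.2108, -9.5852)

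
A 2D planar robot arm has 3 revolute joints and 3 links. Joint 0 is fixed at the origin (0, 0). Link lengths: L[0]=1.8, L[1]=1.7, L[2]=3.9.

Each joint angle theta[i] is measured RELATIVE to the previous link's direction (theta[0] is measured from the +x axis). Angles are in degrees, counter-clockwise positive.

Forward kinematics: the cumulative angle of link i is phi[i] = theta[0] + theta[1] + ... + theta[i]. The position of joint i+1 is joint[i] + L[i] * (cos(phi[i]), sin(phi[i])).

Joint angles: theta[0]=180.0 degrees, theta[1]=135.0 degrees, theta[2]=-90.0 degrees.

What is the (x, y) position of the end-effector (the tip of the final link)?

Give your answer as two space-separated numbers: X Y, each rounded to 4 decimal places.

Answer: -3.3556 -3.9598

Derivation:
joint[0] = (0.0000, 0.0000)  (base)
link 0: phi[0] = 180 = 180 deg
  cos(180 deg) = -1.0000, sin(180 deg) = 0.0000
  joint[1] = (0.0000, 0.0000) + 1.8 * (-1.0000, 0.0000) = (0.0000 + -1.8000, 0.0000 + 0.0000) = (-1.8000, 0.0000)
link 1: phi[1] = 180 + 135 = 315 deg
  cos(315 deg) = 0.7071, sin(315 deg) = -0.7071
  joint[2] = (-1.8000, 0.0000) + 1.7 * (0.7071, -0.7071) = (-1.8000 + 1.2021, 0.0000 + -1.2021) = (-0.5979, -1.2021)
link 2: phi[2] = 180 + 135 + -90 = 225 deg
  cos(225 deg) = -0.7071, sin(225 deg) = -0.7071
  joint[3] = (-0.5979, -1.2021) + 3.9 * (-0.7071, -0.7071) = (-0.5979 + -2.7577, -1.2021 + -2.7577) = (-3.3556, -3.9598)
End effector: (-3.3556, -3.9598)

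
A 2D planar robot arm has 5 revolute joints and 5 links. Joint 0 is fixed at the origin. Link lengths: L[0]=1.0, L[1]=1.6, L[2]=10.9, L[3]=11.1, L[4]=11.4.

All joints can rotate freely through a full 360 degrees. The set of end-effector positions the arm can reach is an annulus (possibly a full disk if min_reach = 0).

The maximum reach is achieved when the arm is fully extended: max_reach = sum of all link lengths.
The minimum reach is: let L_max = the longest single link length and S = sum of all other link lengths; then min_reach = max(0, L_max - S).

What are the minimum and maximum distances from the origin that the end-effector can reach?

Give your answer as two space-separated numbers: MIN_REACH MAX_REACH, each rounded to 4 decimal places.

Link lengths: [1.0, 1.6, 10.9, 11.1, 11.4]
max_reach = 1 + 1.6 + 10.9 + 11.1 + 11.4 = 36
L_max = max([1.0, 1.6, 10.9, 11.1, 11.4]) = 11.4
S (sum of others) = 36 - 11.4 = 24.6
min_reach = max(0, 11.4 - 24.6) = max(0, -13.2) = 0

Answer: 0.0000 36.0000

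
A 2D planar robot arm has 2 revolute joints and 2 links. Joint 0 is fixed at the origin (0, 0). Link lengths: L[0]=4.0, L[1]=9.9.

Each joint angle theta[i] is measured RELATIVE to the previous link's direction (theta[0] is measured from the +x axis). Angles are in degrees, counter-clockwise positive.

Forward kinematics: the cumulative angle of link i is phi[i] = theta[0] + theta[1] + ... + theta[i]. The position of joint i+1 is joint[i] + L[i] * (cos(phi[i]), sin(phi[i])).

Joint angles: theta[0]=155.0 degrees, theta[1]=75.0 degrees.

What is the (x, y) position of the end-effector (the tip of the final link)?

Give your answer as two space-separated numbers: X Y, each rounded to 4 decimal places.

Answer: -9.9888 -5.8934

Derivation:
joint[0] = (0.0000, 0.0000)  (base)
link 0: phi[0] = 155 = 155 deg
  cos(155 deg) = -0.9063, sin(155 deg) = 0.4226
  joint[1] = (0.0000, 0.0000) + 4 * (-0.9063, 0.4226) = (0.0000 + -3.6252, 0.0000 + 1.6905) = (-3.6252, 1.6905)
link 1: phi[1] = 155 + 75 = 230 deg
  cos(230 deg) = -0.6428, sin(230 deg) = -0.7660
  joint[2] = (-3.6252, 1.6905) + 9.9 * (-0.6428, -0.7660) = (-3.6252 + -6.3636, 1.6905 + -7.5838) = (-9.9888, -5.8934)
End effector: (-9.9888, -5.8934)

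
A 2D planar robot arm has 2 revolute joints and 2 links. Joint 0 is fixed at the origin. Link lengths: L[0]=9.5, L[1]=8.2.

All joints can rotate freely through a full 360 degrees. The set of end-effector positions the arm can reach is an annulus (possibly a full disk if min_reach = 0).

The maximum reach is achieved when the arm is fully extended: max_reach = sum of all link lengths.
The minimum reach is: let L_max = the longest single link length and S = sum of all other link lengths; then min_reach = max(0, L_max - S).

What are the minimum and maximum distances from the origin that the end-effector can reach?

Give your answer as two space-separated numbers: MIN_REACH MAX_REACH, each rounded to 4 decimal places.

Link lengths: [9.5, 8.2]
max_reach = 9.5 + 8.2 = 17.7
L_max = max([9.5, 8.2]) = 9.5
S (sum of others) = 17.7 - 9.5 = 8.2
min_reach = max(0, 9.5 - 8.2) = max(0, 1.3) = 1.3

Answer: 1.3000 17.7000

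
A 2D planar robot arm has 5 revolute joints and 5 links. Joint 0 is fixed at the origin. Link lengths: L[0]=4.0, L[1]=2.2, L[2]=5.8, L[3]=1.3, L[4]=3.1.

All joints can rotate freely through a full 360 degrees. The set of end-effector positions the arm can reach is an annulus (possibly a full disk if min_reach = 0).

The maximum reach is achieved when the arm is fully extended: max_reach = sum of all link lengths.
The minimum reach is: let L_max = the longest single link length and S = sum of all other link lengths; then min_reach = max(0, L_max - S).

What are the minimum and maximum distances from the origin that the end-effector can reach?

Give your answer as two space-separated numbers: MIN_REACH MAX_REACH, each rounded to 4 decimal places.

Link lengths: [4.0, 2.2, 5.8, 1.3, 3.1]
max_reach = 4 + 2.2 + 5.8 + 1.3 + 3.1 = 16.4
L_max = max([4.0, 2.2, 5.8, 1.3, 3.1]) = 5.8
S (sum of others) = 16.4 - 5.8 = 10.6
min_reach = max(0, 5.8 - 10.6) = max(0, -4.8) = 0

Answer: 0.0000 16.4000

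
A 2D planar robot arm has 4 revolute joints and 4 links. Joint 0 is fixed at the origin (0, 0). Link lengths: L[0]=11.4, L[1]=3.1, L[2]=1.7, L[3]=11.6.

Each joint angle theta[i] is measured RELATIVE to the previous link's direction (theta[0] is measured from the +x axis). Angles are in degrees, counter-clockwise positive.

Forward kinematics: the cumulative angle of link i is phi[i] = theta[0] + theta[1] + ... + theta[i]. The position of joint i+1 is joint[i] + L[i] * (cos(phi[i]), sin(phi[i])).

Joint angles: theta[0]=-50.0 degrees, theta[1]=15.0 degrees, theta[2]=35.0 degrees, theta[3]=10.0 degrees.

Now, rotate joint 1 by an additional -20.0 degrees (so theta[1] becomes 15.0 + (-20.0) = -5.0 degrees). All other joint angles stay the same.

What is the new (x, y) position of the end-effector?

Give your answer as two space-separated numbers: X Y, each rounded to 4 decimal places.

joint[0] = (0.0000, 0.0000)  (base)
link 0: phi[0] = -50 = -50 deg
  cos(-50 deg) = 0.6428, sin(-50 deg) = -0.7660
  joint[1] = (0.0000, 0.0000) + 11.4 * (0.6428, -0.7660) = (0.0000 + 7.3278, 0.0000 + -8.7329) = (7.3278, -8.7329)
link 1: phi[1] = -50 + -5 = -55 deg
  cos(-55 deg) = 0.5736, sin(-55 deg) = -0.8192
  joint[2] = (7.3278, -8.7329) + 3.1 * (0.5736, -0.8192) = (7.3278 + 1.7781, -8.7329 + -2.5394) = (9.1059, -11.2723)
link 2: phi[2] = -50 + -5 + 35 = -20 deg
  cos(-20 deg) = 0.9397, sin(-20 deg) = -0.3420
  joint[3] = (9.1059, -11.2723) + 1.7 * (0.9397, -0.3420) = (9.1059 + 1.5975, -11.2723 + -0.5814) = (10.7033, -11.8537)
link 3: phi[3] = -50 + -5 + 35 + 10 = -10 deg
  cos(-10 deg) = 0.9848, sin(-10 deg) = -0.1736
  joint[4] = (10.7033, -11.8537) + 11.6 * (0.9848, -0.1736) = (10.7033 + 11.4238, -11.8537 + -2.0143) = (22.1271, -13.8680)
End effector: (22.1271, -13.8680)

Answer: 22.1271 -13.8680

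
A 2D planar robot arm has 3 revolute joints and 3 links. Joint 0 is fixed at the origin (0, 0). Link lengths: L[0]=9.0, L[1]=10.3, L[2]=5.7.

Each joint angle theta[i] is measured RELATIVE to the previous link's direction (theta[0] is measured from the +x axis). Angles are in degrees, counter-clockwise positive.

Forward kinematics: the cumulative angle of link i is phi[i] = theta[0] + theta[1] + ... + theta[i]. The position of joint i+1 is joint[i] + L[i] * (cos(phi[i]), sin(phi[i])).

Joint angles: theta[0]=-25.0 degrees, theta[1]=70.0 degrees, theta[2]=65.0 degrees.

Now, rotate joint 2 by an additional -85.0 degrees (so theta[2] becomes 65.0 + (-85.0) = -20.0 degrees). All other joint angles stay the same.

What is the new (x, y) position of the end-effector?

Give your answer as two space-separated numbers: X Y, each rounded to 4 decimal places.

joint[0] = (0.0000, 0.0000)  (base)
link 0: phi[0] = -25 = -25 deg
  cos(-25 deg) = 0.9063, sin(-25 deg) = -0.4226
  joint[1] = (0.0000, 0.0000) + 9 * (0.9063, -0.4226) = (0.0000 + 8.1568, 0.0000 + -3.8036) = (8.1568, -3.8036)
link 1: phi[1] = -25 + 70 = 45 deg
  cos(45 deg) = 0.7071, sin(45 deg) = 0.7071
  joint[2] = (8.1568, -3.8036) + 10.3 * (0.7071, 0.7071) = (8.1568 + 7.2832, -3.8036 + 7.2832) = (15.4400, 3.4796)
link 2: phi[2] = -25 + 70 + -20 = 25 deg
  cos(25 deg) = 0.9063, sin(25 deg) = 0.4226
  joint[3] = (15.4400, 3.4796) + 5.7 * (0.9063, 0.4226) = (15.4400 + 5.1660, 3.4796 + 2.4089) = (20.6059, 5.8886)
End effector: (20.6059, 5.8886)

Answer: 20.6059 5.8886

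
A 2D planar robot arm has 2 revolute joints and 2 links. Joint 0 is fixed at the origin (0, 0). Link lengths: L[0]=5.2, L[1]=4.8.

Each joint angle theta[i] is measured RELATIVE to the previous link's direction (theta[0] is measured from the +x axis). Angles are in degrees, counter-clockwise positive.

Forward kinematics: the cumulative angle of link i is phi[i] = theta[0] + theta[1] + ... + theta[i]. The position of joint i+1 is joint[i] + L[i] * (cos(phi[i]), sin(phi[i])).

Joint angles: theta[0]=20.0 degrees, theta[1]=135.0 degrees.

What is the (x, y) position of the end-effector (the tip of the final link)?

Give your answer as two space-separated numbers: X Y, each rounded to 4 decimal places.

joint[0] = (0.0000, 0.0000)  (base)
link 0: phi[0] = 20 = 20 deg
  cos(20 deg) = 0.9397, sin(20 deg) = 0.3420
  joint[1] = (0.0000, 0.0000) + 5.2 * (0.9397, 0.3420) = (0.0000 + 4.8864, 0.0000 + 1.7785) = (4.8864, 1.7785)
link 1: phi[1] = 20 + 135 = 155 deg
  cos(155 deg) = -0.9063, sin(155 deg) = 0.4226
  joint[2] = (4.8864, 1.7785) + 4.8 * (-0.9063, 0.4226) = (4.8864 + -4.3503, 1.7785 + 2.0286) = (0.5361, 3.8071)
End effector: (0.5361, 3.8071)

Answer: 0.5361 3.8071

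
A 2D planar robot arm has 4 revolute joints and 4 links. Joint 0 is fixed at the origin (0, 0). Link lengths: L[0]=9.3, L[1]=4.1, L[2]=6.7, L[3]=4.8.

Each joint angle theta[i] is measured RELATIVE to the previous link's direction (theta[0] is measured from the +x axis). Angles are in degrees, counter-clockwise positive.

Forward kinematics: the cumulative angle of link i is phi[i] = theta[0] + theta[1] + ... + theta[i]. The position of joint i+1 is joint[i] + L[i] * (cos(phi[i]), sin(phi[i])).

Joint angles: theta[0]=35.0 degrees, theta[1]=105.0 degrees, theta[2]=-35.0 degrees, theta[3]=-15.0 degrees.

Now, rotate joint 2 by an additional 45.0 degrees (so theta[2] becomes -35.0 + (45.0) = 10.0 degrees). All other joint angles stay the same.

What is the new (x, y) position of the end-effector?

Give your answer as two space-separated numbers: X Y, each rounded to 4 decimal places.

joint[0] = (0.0000, 0.0000)  (base)
link 0: phi[0] = 35 = 35 deg
  cos(35 deg) = 0.8192, sin(35 deg) = 0.5736
  joint[1] = (0.0000, 0.0000) + 9.3 * (0.8192, 0.5736) = (0.0000 + 7.6181, 0.0000 + 5.3343) = (7.6181, 5.3343)
link 1: phi[1] = 35 + 105 = 140 deg
  cos(140 deg) = -0.7660, sin(140 deg) = 0.6428
  joint[2] = (7.6181, 5.3343) + 4.1 * (-0.7660, 0.6428) = (7.6181 + -3.1408, 5.3343 + 2.6354) = (4.4773, 7.9697)
link 2: phi[2] = 35 + 105 + 10 = 150 deg
  cos(150 deg) = -0.8660, sin(150 deg) = 0.5000
  joint[3] = (4.4773, 7.9697) + 6.7 * (-0.8660, 0.5000) = (4.4773 + -5.8024, 7.9697 + 3.3500) = (-1.3250, 11.3197)
link 3: phi[3] = 35 + 105 + 10 + -15 = 135 deg
  cos(135 deg) = -0.7071, sin(135 deg) = 0.7071
  joint[4] = (-1.3250, 11.3197) + 4.8 * (-0.7071, 0.7071) = (-1.3250 + -3.3941, 11.3197 + 3.3941) = (-4.7192, 14.7138)
End effector: (-4.7192, 14.7138)

Answer: -4.7192 14.7138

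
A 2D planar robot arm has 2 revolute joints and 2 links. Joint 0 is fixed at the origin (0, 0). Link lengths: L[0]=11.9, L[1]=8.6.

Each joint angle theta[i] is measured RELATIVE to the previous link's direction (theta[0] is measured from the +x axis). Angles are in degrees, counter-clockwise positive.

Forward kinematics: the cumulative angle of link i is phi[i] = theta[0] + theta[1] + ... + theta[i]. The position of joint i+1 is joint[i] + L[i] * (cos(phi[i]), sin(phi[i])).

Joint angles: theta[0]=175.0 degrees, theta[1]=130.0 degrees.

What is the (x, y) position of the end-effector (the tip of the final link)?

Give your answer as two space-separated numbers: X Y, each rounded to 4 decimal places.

joint[0] = (0.0000, 0.0000)  (base)
link 0: phi[0] = 175 = 175 deg
  cos(175 deg) = -0.9962, sin(175 deg) = 0.0872
  joint[1] = (0.0000, 0.0000) + 11.9 * (-0.9962, 0.0872) = (0.0000 + -11.8547, 0.0000 + 1.0372) = (-11.8547, 1.0372)
link 1: phi[1] = 175 + 130 = 305 deg
  cos(305 deg) = 0.5736, sin(305 deg) = -0.8192
  joint[2] = (-11.8547, 1.0372) + 8.6 * (0.5736, -0.8192) = (-11.8547 + 4.9328, 1.0372 + -7.0447) = (-6.9220, -6.0076)
End effector: (-6.9220, -6.0076)

Answer: -6.9220 -6.0076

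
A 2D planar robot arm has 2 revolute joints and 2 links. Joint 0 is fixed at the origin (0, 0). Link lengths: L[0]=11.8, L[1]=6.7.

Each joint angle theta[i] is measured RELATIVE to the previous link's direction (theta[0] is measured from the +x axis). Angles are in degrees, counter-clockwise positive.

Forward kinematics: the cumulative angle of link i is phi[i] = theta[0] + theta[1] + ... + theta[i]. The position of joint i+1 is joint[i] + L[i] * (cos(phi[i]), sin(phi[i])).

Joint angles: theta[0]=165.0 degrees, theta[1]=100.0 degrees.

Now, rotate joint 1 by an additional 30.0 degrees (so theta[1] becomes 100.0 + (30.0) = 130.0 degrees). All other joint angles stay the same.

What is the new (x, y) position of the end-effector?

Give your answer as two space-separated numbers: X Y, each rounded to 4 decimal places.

Answer: -8.5664 -3.0182

Derivation:
joint[0] = (0.0000, 0.0000)  (base)
link 0: phi[0] = 165 = 165 deg
  cos(165 deg) = -0.9659, sin(165 deg) = 0.2588
  joint[1] = (0.0000, 0.0000) + 11.8 * (-0.9659, 0.2588) = (0.0000 + -11.3979, 0.0000 + 3.0541) = (-11.3979, 3.0541)
link 1: phi[1] = 165 + 130 = 295 deg
  cos(295 deg) = 0.4226, sin(295 deg) = -0.9063
  joint[2] = (-11.3979, 3.0541) + 6.7 * (0.4226, -0.9063) = (-11.3979 + 2.8315, 3.0541 + -6.0723) = (-8.5664, -3.0182)
End effector: (-8.5664, -3.0182)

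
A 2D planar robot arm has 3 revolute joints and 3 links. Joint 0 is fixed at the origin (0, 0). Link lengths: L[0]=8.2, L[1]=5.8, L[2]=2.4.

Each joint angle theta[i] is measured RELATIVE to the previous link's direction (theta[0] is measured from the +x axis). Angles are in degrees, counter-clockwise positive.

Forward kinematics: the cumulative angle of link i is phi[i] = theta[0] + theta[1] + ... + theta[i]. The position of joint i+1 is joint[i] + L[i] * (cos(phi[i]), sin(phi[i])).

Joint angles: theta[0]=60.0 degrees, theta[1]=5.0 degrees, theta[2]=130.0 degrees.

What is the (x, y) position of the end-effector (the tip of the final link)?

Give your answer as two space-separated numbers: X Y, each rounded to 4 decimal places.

Answer: 4.2330 11.7368

Derivation:
joint[0] = (0.0000, 0.0000)  (base)
link 0: phi[0] = 60 = 60 deg
  cos(60 deg) = 0.5000, sin(60 deg) = 0.8660
  joint[1] = (0.0000, 0.0000) + 8.2 * (0.5000, 0.8660) = (0.0000 + 4.1000, 0.0000 + 7.1014) = (4.1000, 7.1014)
link 1: phi[1] = 60 + 5 = 65 deg
  cos(65 deg) = 0.4226, sin(65 deg) = 0.9063
  joint[2] = (4.1000, 7.1014) + 5.8 * (0.4226, 0.9063) = (4.1000 + 2.4512, 7.1014 + 5.2566) = (6.5512, 12.3580)
link 2: phi[2] = 60 + 5 + 130 = 195 deg
  cos(195 deg) = -0.9659, sin(195 deg) = -0.2588
  joint[3] = (6.5512, 12.3580) + 2.4 * (-0.9659, -0.2588) = (6.5512 + -2.3182, 12.3580 + -0.6212) = (4.2330, 11.7368)
End effector: (4.2330, 11.7368)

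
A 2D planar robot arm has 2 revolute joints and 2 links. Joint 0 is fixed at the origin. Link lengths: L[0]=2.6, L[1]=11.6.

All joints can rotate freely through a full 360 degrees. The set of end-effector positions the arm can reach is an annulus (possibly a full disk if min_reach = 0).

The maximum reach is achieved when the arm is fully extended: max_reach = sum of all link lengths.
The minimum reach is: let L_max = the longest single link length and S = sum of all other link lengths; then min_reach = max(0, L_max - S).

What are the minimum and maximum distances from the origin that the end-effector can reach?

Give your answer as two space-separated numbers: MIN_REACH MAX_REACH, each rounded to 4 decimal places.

Answer: 9.0000 14.2000

Derivation:
Link lengths: [2.6, 11.6]
max_reach = 2.6 + 11.6 = 14.2
L_max = max([2.6, 11.6]) = 11.6
S (sum of others) = 14.2 - 11.6 = 2.6
min_reach = max(0, 11.6 - 2.6) = max(0, 9) = 9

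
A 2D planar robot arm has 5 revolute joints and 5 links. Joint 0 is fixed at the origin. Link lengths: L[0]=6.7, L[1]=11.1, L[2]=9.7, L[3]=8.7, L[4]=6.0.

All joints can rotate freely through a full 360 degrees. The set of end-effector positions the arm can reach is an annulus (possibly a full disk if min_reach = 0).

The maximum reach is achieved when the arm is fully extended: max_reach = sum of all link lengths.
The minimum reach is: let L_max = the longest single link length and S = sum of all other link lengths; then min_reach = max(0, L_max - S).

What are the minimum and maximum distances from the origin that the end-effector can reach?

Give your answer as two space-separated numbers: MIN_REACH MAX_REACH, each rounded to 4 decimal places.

Answer: 0.0000 42.2000

Derivation:
Link lengths: [6.7, 11.1, 9.7, 8.7, 6.0]
max_reach = 6.7 + 11.1 + 9.7 + 8.7 + 6 = 42.2
L_max = max([6.7, 11.1, 9.7, 8.7, 6.0]) = 11.1
S (sum of others) = 42.2 - 11.1 = 31.1
min_reach = max(0, 11.1 - 31.1) = max(0, -20) = 0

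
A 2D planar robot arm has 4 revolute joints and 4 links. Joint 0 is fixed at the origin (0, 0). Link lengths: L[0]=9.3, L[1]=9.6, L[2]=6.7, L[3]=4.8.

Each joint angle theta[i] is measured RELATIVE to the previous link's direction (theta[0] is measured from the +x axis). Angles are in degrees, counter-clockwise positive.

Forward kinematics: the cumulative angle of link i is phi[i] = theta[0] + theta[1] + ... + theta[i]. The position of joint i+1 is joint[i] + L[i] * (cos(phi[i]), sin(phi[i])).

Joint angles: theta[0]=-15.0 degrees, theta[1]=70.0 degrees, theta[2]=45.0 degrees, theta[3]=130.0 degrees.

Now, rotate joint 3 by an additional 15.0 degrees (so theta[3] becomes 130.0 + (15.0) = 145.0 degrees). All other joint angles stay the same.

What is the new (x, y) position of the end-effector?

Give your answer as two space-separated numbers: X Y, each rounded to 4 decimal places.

joint[0] = (0.0000, 0.0000)  (base)
link 0: phi[0] = -15 = -15 deg
  cos(-15 deg) = 0.9659, sin(-15 deg) = -0.2588
  joint[1] = (0.0000, 0.0000) + 9.3 * (0.9659, -0.2588) = (0.0000 + 8.9831, 0.0000 + -2.4070) = (8.9831, -2.4070)
link 1: phi[1] = -15 + 70 = 55 deg
  cos(55 deg) = 0.5736, sin(55 deg) = 0.8192
  joint[2] = (8.9831, -2.4070) + 9.6 * (0.5736, 0.8192) = (8.9831 + 5.5063, -2.4070 + 7.8639) = (14.4894, 5.4568)
link 2: phi[2] = -15 + 70 + 45 = 100 deg
  cos(100 deg) = -0.1736, sin(100 deg) = 0.9848
  joint[3] = (14.4894, 5.4568) + 6.7 * (-0.1736, 0.9848) = (14.4894 + -1.1634, 5.4568 + 6.5982) = (13.3260, 12.0551)
link 3: phi[3] = -15 + 70 + 45 + 145 = 245 deg
  cos(245 deg) = -0.4226, sin(245 deg) = -0.9063
  joint[4] = (13.3260, 12.0551) + 4.8 * (-0.4226, -0.9063) = (13.3260 + -2.0286, 12.0551 + -4.3503) = (11.2974, 7.7048)
End effector: (11.2974, 7.7048)

Answer: 11.2974 7.7048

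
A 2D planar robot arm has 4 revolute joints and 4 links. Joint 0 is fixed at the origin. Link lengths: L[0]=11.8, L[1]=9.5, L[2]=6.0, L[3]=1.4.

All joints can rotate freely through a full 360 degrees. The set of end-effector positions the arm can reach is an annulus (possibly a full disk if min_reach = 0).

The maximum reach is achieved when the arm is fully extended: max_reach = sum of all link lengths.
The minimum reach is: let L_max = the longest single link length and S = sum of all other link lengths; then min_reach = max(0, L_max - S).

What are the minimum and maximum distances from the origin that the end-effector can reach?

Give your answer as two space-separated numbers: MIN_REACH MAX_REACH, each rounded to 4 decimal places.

Link lengths: [11.8, 9.5, 6.0, 1.4]
max_reach = 11.8 + 9.5 + 6 + 1.4 = 28.7
L_max = max([11.8, 9.5, 6.0, 1.4]) = 11.8
S (sum of others) = 28.7 - 11.8 = 16.9
min_reach = max(0, 11.8 - 16.9) = max(0, -5.1) = 0

Answer: 0.0000 28.7000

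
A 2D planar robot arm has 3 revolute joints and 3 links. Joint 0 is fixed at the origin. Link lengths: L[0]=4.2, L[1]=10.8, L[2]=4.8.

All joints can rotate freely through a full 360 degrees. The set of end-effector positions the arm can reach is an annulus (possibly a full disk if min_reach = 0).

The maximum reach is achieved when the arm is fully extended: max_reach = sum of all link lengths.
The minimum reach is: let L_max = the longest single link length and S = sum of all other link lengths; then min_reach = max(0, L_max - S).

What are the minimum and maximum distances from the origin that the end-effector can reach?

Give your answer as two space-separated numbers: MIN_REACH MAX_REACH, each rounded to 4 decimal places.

Link lengths: [4.2, 10.8, 4.8]
max_reach = 4.2 + 10.8 + 4.8 = 19.8
L_max = max([4.2, 10.8, 4.8]) = 10.8
S (sum of others) = 19.8 - 10.8 = 9
min_reach = max(0, 10.8 - 9) = max(0, 1.8) = 1.8

Answer: 1.8000 19.8000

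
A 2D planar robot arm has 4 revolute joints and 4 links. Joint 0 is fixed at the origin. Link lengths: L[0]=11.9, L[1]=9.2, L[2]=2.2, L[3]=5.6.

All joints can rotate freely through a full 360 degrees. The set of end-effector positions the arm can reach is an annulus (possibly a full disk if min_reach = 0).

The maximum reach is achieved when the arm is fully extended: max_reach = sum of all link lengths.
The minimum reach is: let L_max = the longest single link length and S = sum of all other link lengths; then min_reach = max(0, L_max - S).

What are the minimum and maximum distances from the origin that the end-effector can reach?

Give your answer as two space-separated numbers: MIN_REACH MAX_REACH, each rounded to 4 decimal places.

Answer: 0.0000 28.9000

Derivation:
Link lengths: [11.9, 9.2, 2.2, 5.6]
max_reach = 11.9 + 9.2 + 2.2 + 5.6 = 28.9
L_max = max([11.9, 9.2, 2.2, 5.6]) = 11.9
S (sum of others) = 28.9 - 11.9 = 17
min_reach = max(0, 11.9 - 17) = max(0, -5.1) = 0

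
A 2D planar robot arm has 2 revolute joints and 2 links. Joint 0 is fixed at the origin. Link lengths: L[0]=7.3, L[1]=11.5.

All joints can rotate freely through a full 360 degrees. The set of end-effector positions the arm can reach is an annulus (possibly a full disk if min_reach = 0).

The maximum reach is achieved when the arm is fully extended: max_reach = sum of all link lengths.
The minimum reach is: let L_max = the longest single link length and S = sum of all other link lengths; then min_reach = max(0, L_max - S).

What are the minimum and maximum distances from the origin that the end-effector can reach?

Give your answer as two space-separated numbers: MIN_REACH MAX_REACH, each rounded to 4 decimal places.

Answer: 4.2000 18.8000

Derivation:
Link lengths: [7.3, 11.5]
max_reach = 7.3 + 11.5 = 18.8
L_max = max([7.3, 11.5]) = 11.5
S (sum of others) = 18.8 - 11.5 = 7.3
min_reach = max(0, 11.5 - 7.3) = max(0, 4.2) = 4.2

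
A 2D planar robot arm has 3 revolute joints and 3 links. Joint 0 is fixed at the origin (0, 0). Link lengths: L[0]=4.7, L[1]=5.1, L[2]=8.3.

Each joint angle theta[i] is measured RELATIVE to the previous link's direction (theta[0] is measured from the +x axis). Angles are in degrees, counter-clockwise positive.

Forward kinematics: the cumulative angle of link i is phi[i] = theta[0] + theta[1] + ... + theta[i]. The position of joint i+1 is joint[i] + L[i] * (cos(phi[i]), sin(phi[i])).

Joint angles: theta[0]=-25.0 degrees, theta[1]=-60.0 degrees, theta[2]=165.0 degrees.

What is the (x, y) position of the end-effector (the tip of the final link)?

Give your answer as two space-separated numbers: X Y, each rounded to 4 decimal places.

joint[0] = (0.0000, 0.0000)  (base)
link 0: phi[0] = -25 = -25 deg
  cos(-25 deg) = 0.9063, sin(-25 deg) = -0.4226
  joint[1] = (0.0000, 0.0000) + 4.7 * (0.9063, -0.4226) = (0.0000 + 4.2596, 0.0000 + -1.9863) = (4.2596, -1.9863)
link 1: phi[1] = -25 + -60 = -85 deg
  cos(-85 deg) = 0.0872, sin(-85 deg) = -0.9962
  joint[2] = (4.2596, -1.9863) + 5.1 * (0.0872, -0.9962) = (4.2596 + 0.4445, -1.9863 + -5.0806) = (4.7041, -7.0669)
link 2: phi[2] = -25 + -60 + 165 = 80 deg
  cos(80 deg) = 0.1736, sin(80 deg) = 0.9848
  joint[3] = (4.7041, -7.0669) + 8.3 * (0.1736, 0.9848) = (4.7041 + 1.4413, -7.0669 + 8.1739) = (6.1454, 1.1070)
End effector: (6.1454, 1.1070)

Answer: 6.1454 1.1070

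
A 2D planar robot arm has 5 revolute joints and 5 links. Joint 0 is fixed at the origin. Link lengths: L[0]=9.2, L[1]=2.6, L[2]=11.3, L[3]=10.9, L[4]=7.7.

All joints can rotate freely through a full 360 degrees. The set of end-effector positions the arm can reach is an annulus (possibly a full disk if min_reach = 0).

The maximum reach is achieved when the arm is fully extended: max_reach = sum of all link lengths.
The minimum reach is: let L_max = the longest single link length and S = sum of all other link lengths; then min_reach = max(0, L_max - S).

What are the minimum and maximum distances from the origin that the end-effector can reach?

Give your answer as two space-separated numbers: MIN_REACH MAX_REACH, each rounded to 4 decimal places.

Link lengths: [9.2, 2.6, 11.3, 10.9, 7.7]
max_reach = 9.2 + 2.6 + 11.3 + 10.9 + 7.7 = 41.7
L_max = max([9.2, 2.6, 11.3, 10.9, 7.7]) = 11.3
S (sum of others) = 41.7 - 11.3 = 30.4
min_reach = max(0, 11.3 - 30.4) = max(0, -19.1) = 0

Answer: 0.0000 41.7000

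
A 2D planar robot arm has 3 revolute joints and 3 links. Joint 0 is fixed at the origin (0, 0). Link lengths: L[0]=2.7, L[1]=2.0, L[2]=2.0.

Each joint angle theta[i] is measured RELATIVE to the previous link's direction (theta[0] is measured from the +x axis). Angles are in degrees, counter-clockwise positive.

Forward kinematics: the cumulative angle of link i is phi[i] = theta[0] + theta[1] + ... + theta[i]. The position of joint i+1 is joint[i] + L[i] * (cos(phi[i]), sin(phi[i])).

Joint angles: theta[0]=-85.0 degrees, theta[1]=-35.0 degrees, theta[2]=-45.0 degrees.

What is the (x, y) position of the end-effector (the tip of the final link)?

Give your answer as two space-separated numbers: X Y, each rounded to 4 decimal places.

joint[0] = (0.0000, 0.0000)  (base)
link 0: phi[0] = -85 = -85 deg
  cos(-85 deg) = 0.0872, sin(-85 deg) = -0.9962
  joint[1] = (0.0000, 0.0000) + 2.7 * (0.0872, -0.9962) = (0.0000 + 0.2353, 0.0000 + -2.6897) = (0.2353, -2.6897)
link 1: phi[1] = -85 + -35 = -120 deg
  cos(-120 deg) = -0.5000, sin(-120 deg) = -0.8660
  joint[2] = (0.2353, -2.6897) + 2 * (-0.5000, -0.8660) = (0.2353 + -1.0000, -2.6897 + -1.7321) = (-0.7647, -4.4218)
link 2: phi[2] = -85 + -35 + -45 = -165 deg
  cos(-165 deg) = -0.9659, sin(-165 deg) = -0.2588
  joint[3] = (-0.7647, -4.4218) + 2 * (-0.9659, -0.2588) = (-0.7647 + -1.9319, -4.4218 + -0.5176) = (-2.6965, -4.9394)
End effector: (-2.6965, -4.9394)

Answer: -2.6965 -4.9394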